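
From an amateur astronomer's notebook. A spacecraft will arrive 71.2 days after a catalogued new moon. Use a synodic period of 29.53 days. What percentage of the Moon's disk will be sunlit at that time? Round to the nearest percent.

71.2 d spans 2 complete synodic months (2 × 29.53 = 59.06 d) plus 12.14 d.
Elongation θ = 360° × 12.14/29.53 ≈ 148.0°.
cos 148.0° = (-0.848), so f = (1 − (-0.848))/2 = 0.924, so 92%.

92%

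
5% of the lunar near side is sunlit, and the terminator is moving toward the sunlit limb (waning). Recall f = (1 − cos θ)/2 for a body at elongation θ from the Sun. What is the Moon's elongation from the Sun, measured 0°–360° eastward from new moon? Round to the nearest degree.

cos θ = 1 − 2f = 0.900, giving a principal value of 25.8°.
Since the Moon is past full (waning), take the reflex angle: θ = 360° − 25.8° = 334.2°.

334°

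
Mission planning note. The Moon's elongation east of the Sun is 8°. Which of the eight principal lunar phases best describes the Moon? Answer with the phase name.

new moon

8° lies in the new moon sector of the 8-phase cycle.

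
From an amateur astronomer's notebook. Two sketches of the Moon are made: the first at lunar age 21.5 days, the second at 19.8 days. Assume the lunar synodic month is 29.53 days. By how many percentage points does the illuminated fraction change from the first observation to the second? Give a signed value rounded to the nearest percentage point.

+17 percentage points

First observation: θ = 360°·21.5/29.53 = 262.1°, so f = 0.569.
Second observation: θ = 241.4°, f = 0.739.
Δf = 0.739 − 0.569 = +0.171, i.e. +17 pp.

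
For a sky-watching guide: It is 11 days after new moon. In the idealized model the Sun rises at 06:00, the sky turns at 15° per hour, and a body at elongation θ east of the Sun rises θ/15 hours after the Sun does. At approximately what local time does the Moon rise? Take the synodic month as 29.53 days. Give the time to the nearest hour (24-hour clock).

Elongation θ = 360° × 11/29.53 ≈ 134.1°.
At 15° of sky rotation per hour, 134.1° corresponds to a 8.94 h lag.
06:00 + 8.94 h ≈ 14:56 → 15:00 to the nearest hour.

15:00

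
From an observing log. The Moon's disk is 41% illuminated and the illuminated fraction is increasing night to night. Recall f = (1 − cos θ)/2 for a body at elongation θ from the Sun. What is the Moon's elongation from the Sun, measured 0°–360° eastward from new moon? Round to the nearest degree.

80°

Invert f = (1 − cos θ)/2 to get cos θ = 1 − 2(0.41) = 0.180, hence θ₀ = arccos 0.180 = 79.6°.
The Moon is waxing (0°–180°), so θ = 79.6° directly.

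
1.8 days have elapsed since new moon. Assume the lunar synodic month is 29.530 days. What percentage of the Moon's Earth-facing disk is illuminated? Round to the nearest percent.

The Moon has covered 1.8/29.530 of its cycle, so θ ≈ 360° × 1.8/29.530 = 21.9°.
With cos θ = 0.928, the lit fraction is (1 − 0.928)/2 ≈ 0.036, so 4%.

4%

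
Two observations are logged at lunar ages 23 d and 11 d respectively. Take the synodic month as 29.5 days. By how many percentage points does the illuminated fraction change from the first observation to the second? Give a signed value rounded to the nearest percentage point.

First observation: θ = 360°·23/29.5 = 280.7°, so f = 0.407.
Second observation: θ = 134.2°, f = 0.849.
Δf = 0.849 − 0.407 = +0.441, i.e. +44 pp.

+44 pp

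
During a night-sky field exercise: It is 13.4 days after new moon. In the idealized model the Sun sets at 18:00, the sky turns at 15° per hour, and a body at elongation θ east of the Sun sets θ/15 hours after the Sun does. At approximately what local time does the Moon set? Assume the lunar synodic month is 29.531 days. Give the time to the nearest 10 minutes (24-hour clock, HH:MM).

Elongation θ = 360° × 13.4/29.531 ≈ 163.4°.
At 15° of sky rotation per hour, 163.4° corresponds to a 10.89 h lag.
18:00 + 10.890 h ≈ 04:53 → 04:50 to the nearest ten minutes.

04:50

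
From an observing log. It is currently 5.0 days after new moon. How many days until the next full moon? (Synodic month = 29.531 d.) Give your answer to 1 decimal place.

9.8 days

Full moon is 0.5 of the way through the cycle: age 0.5 × 29.531 = 14.765 d.
That is 14.765 − 5.0 = 9.765 days ahead.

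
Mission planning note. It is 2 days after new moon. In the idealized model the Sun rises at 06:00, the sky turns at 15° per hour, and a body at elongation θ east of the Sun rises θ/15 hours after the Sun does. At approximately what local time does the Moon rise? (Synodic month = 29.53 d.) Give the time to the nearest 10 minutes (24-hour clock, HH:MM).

07:40

Elongation θ = 360° × 2/29.53 ≈ 24.4°.
Delay after the Sun = 24.4° / (15°/h) ≈ 1.63 h.
06:00 + 1.625 h ≈ 07:38 → 07:40 to the nearest ten minutes.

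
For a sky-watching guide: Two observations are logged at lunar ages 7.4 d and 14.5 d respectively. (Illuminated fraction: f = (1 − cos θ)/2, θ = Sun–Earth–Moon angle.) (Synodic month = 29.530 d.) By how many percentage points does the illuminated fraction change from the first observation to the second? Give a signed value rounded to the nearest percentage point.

+50 percentage points

θ₁ = 360° × 7.4/29.530 = 90.2°, f₁ = (1 − cos θ₁)/2 = 0.502.
θ₂ = 360° × 14.5/29.530 = 176.8°, f₂ = (1 − cos θ₂)/2 = 0.999.
Change = f₂ − f₁ = +0.497 → +50 percentage points.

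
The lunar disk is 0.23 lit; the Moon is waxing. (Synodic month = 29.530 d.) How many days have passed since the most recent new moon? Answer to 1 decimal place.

4.7 days

cos θ = 1 − 2f = 0.540, giving a principal value of 57.3°.
The Moon is waxing (0°–180°), so θ = 57.3° directly.
That fraction of the synodic month is 57.3/360 × 29.530 d ≈ 4.70 d.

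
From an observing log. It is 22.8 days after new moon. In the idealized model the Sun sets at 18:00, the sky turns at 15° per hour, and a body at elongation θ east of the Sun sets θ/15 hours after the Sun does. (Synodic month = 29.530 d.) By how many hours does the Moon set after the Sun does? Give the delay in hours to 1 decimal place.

The Moon has covered 22.8/29.530 of its cycle, so θ ≈ 360° × 22.8/29.530 = 278.0°.
Delay after the Sun = 278.0° / (15°/h) ≈ 18.53 h.
So the Moon sets 18.53 h after the Sun.

18.5 h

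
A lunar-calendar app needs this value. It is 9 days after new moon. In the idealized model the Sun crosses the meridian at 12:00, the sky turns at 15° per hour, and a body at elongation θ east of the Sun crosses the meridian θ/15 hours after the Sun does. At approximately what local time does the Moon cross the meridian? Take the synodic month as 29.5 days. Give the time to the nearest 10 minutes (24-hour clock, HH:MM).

Phase angle: θ = 360°·(9 d)/(29.5 d) = 109.8°.
At 15° of sky rotation per hour, 109.8° corresponds to a 7.32 h lag.
12:00 + 7.322 h ≈ 19:19 → 19:20 to the nearest ten minutes.

19:20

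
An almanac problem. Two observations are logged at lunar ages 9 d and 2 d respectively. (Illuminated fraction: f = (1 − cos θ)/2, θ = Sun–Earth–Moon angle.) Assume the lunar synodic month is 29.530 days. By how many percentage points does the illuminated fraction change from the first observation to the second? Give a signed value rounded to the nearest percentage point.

-62 pp

First observation: θ = 360°·9/29.530 = 109.7°, so f = 0.669.
Second observation: θ = 24.4°, f = 0.045.
Δf = 0.045 − 0.669 = -0.624, i.e. -62 pp.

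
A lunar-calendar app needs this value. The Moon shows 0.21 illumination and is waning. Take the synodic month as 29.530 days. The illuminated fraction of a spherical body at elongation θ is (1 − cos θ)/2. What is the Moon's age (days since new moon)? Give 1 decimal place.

25.1 days

Invert f = (1 − cos θ)/2 to get cos θ = 1 − 2(0.21) = 0.580, hence θ₀ = arccos 0.580 = 54.5°.
Waning ⇒ past full, so θ = 360° − 54.5° = 305.5°.
That fraction of the synodic month is 305.5/360 × 29.530 d ≈ 25.06 d.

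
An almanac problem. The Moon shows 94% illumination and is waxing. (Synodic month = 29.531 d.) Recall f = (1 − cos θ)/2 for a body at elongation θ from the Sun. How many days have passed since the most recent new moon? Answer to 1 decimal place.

12.4 days

cos θ = 1 − 2f = -0.880, giving a principal value of 151.6°.
The Moon is waxing (0°–180°), so θ = 151.6° directly.
Age = 29.531 × 151.6°/360° ≈ 12.44 days.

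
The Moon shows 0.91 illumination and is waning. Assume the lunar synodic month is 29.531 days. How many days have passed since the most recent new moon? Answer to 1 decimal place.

17.6 days

From f = (1 − cos θ)/2: cos θ = 1 − 2×0.91 = -0.820; arccos → 145.1°.
A waning Moon lies in 180°–360°, so θ = 360° − 145.1° = 214.9°.
At 360°/29.531 d per day, 214.9° corresponds to 17.63 days.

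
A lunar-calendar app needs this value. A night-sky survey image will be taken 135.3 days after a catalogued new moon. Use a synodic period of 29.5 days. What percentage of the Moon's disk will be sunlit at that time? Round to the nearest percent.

93%

Reduce mod P: 135.3 − 4×29.5 = 17.30 d into the current lunation.
Phase angle: θ = 360°·(17.30 d)/(29.5 d) = 211.1°.
cos 211.1° = (-0.856), so f = (1 − (-0.856))/2 = 0.928, so 93%.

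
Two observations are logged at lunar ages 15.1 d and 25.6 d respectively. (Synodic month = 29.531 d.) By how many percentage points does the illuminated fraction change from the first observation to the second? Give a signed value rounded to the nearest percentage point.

-83 percentage points

θ₁ = 360° × 15.1/29.531 = 184.1°, f₁ = (1 − cos θ₁)/2 = 0.999.
θ₂ = 360° × 25.6/29.531 = 312.1°, f₂ = (1 − cos θ₂)/2 = 0.165.
Change = f₂ − f₁ = -0.834 → -83 percentage points.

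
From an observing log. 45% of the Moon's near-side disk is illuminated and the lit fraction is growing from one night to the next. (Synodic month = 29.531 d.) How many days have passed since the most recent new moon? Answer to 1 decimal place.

6.9 days

cos θ = 1 − 2f = 0.100, giving a principal value of 84.3°.
Waxing ⇒ before full, so θ = 84.3°.
Age = 29.531 × 84.3°/360° ≈ 6.91 days.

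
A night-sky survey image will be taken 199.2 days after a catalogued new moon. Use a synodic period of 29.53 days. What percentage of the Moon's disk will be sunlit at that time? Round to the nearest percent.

199.2 d spans 6 complete synodic months (6 × 29.53 = 177.18 d) plus 22.02 d.
The Moon has covered 22.02/29.53 of its cycle, so θ ≈ 360° × 22.02/29.53 = 268.4°.
With cos θ = (-0.027), the lit fraction is (1 − (-0.027))/2 ≈ 0.514, so 51%.

51%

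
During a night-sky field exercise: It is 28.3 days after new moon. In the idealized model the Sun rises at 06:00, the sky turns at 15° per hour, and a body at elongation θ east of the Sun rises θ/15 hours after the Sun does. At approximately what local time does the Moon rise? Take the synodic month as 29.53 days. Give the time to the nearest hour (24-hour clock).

Phase angle: θ = 360°·(28.3 d)/(29.53 d) = 345.0°.
Delay after the Sun = 345.0° / (15°/h) ≈ 23.00 h.
06:00 + 23.00 h ≈ 05:00 → 05:00 to the nearest hour.

05:00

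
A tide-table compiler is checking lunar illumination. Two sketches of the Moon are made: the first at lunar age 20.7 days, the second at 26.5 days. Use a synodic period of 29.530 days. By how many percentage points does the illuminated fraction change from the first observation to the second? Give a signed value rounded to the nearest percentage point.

-55 pp

θ₁ = 360° × 20.7/29.530 = 252.4°, f₁ = (1 − cos θ₁)/2 = 0.652.
θ₂ = 360° × 26.5/29.530 = 323.1°, f₂ = (1 − cos θ₂)/2 = 0.100.
Change = f₂ − f₁ = -0.551 → -55 percentage points.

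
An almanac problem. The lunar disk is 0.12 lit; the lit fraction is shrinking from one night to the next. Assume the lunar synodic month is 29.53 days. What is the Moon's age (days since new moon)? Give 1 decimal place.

cos θ = 1 − 2f = 0.760, giving a principal value of 40.5°.
Waning ⇒ past full, so θ = 360° − 40.5° = 319.5°.
Age = 29.53 × 319.5°/360° ≈ 26.20 days.

26.2 days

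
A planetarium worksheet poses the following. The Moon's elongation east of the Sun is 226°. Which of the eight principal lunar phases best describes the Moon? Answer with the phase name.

waning gibbous

The waning gibbous sector spans roughly 202°–248°; 226° falls inside it.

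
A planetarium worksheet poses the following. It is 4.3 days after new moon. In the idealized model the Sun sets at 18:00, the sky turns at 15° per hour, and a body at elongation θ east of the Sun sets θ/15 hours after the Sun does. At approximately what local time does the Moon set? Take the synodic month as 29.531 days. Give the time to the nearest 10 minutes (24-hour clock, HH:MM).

The Moon has covered 4.3/29.531 of its cycle, so θ ≈ 360° × 4.3/29.531 = 52.4°.
Delay after the Sun = 52.4° / (15°/h) ≈ 3.49 h.
18:00 + 3.495 h ≈ 21:30 → 21:30 to the nearest ten minutes.

21:30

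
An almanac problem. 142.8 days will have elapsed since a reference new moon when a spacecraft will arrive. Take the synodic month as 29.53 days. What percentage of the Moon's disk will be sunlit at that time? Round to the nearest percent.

142.8/29.53 = 4.836 lunations, so 4 complete cycles and 24.68 d into the next.
Elongation θ = 360° × 24.68/29.53 ≈ 300.9°.
With cos θ = 0.513, the lit fraction is (1 − 0.513)/2 ≈ 0.243, so 24%.

24%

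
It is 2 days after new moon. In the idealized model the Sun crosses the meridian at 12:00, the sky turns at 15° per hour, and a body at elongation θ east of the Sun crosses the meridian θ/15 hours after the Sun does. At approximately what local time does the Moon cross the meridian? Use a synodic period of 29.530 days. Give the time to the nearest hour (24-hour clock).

Phase angle: θ = 360°·(2 d)/(29.530 d) = 24.4°.
At 15° of sky rotation per hour, 24.4° corresponds to a 1.63 h lag.
12:00 + 1.63 h ≈ 13:38 → 14:00 to the nearest hour.

14:00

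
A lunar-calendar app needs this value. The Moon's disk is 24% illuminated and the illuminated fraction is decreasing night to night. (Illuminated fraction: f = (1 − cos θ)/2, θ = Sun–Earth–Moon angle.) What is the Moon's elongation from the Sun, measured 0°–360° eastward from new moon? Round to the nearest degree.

301°

From f = (1 − cos θ)/2: cos θ = 1 − 2×0.24 = 0.520; arccos → 58.7°.
A waning Moon lies in 180°–360°, so θ = 360° − 58.7° = 301.3°.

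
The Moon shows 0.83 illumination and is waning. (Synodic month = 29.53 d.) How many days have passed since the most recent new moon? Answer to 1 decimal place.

18.8 days

Invert f = (1 − cos θ)/2 to get cos θ = 1 − 2(0.83) = -0.660, hence θ₀ = arccos -0.660 = 131.3°.
A waning Moon lies in 180°–360°, so θ = 360° − 131.3° = 228.7°.
That fraction of the synodic month is 228.7/360 × 29.53 d ≈ 18.76 d.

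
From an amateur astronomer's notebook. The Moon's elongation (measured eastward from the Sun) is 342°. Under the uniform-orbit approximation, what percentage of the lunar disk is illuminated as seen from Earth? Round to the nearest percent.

cos 342° = 0.951, so f = (1 − 0.951)/2 = 0.024, i.e. 2%.

2%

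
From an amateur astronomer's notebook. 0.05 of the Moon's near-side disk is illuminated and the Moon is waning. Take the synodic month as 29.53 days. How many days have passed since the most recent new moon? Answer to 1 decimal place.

From f = (1 − cos θ)/2: cos θ = 1 − 2×0.05 = 0.900; arccos → 25.8°.
A waning Moon lies in 180°–360°, so θ = 360° − 25.8° = 334.2°.
Age = 29.53 × 334.2°/360° ≈ 27.41 days.

27.4 days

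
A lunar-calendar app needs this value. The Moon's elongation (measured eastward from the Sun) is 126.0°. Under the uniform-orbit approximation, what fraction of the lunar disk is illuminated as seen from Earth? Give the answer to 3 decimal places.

0.794

cos 126.0° = (-0.588), so f = (1 − (-0.588))/2 = 0.794.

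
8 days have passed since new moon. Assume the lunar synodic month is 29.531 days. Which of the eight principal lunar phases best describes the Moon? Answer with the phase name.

θ ≈ 360° × 8/29.531 = 98°, which falls in the first quarter sector.

first quarter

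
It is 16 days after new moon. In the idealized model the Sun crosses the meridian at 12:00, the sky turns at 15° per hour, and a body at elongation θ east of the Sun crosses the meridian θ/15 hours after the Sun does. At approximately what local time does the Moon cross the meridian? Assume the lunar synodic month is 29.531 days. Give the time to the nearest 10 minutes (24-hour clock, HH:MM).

Phase angle: θ = 360°·(16 d)/(29.531 d) = 195.0°.
The Moon trails the Sun by θ/15 = 195.0/15 ≈ 13.00 hours.
12:00 + 13.003 h ≈ 01:00 → 01:00 to the nearest ten minutes.

01:00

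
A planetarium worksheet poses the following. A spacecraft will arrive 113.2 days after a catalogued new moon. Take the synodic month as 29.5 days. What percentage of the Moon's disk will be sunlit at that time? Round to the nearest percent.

113.2 d spans 3 complete synodic months (3 × 29.5 = 88.50 d) plus 24.70 d.
Phase angle: θ = 360°·(24.70 d)/(29.5 d) = 301.4°.
With cos θ = 0.521, the lit fraction is (1 − 0.521)/2 ≈ 0.239, so 24%.

24%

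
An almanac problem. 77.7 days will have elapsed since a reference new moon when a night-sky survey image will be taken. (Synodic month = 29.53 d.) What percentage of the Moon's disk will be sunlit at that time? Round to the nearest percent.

77.7/29.53 = 2.631 lunations, so 2 complete cycles and 18.64 d into the next.
Elongation θ = 360° × 18.64/29.53 ≈ 227.2°.
Illuminated fraction = (1 − cos 227.2°)/2 = (1 − (-0.679))/2 ≈ 0.839, so 84%.

84%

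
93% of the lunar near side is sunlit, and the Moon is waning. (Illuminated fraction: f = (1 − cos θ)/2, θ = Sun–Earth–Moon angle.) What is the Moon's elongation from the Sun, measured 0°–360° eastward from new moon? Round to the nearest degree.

211°

cos θ = 1 − 2f = -0.860, giving a principal value of 149.3°.
Since the Moon is past full (waning), take the reflex angle: θ = 360° − 149.3° = 210.7°.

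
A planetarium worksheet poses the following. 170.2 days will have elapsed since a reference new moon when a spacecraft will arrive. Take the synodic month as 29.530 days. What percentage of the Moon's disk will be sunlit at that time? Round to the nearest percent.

170.2/29.530 = 5.764 lunations, so 5 complete cycles and 22.55 d into the next.
Phase angle: θ = 360°·(22.55 d)/(29.530 d) = 274.9°.
Illuminated fraction = (1 − cos 274.9°)/2 = (1 − 0.086)/2 ≈ 0.457, so 46%.

46%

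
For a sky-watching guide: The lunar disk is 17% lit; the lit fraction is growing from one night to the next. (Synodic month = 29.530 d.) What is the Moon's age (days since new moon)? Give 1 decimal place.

Invert f = (1 − cos θ)/2 to get cos θ = 1 − 2(0.17) = 0.660, hence θ₀ = arccos 0.660 = 48.7°.
Waxing ⇒ before full, so θ = 48.7°.
That fraction of the synodic month is 48.7/360 × 29.530 d ≈ 3.99 d.

4.0 days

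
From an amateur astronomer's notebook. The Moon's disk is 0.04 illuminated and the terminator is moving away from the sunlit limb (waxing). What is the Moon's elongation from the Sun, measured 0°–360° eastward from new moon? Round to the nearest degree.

cos θ = 1 − 2f = 0.920, giving a principal value of 23.1°.
The Moon is waxing (0°–180°), so θ = 23.1° directly.

23°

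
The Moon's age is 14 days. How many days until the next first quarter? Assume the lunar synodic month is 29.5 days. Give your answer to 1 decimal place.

First quarter is 0.25 of the way through the cycle: age 0.25 × 29.5 = 7.375 d.
Already past this cycle's first quarter; the next is at 7.375 + 29.5 = 36.875 d, so 36.875 − 14 = 22.875 days.

22.9 days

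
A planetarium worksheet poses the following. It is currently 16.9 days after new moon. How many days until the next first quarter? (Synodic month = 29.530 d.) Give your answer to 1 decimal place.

First quarter is 0.25 of the way through the cycle: age 0.25 × 29.530 = 7.383 d.
Already past this cycle's first quarter; the next is at 7.383 + 29.530 = 36.913 d, so 36.913 − 16.9 = 20.013 days.

20.0 days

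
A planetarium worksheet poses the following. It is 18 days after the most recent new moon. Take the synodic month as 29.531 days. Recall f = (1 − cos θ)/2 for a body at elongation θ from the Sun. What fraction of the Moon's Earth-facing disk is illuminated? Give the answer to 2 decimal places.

0.89

Phase angle: θ = 360°·(18 d)/(29.531 d) = 219.4°.
Illuminated fraction = (1 − cos 219.4°)/2 = (1 − (-0.772))/2 ≈ 0.886.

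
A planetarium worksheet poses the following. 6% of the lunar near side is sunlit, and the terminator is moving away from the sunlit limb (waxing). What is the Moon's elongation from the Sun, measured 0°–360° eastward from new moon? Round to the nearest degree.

28°

cos θ = 1 − 2f = 0.880, giving a principal value of 28.4°.
The Moon is waxing (0°–180°), so θ = 28.4° directly.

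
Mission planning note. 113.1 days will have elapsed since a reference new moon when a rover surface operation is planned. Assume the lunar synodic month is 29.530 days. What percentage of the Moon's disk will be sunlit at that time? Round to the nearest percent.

26%

113.1 d spans 3 complete synodic months (3 × 29.530 = 88.59 d) plus 24.51 d.
Elongation θ = 360° × 24.51/29.530 ≈ 298.8°.
cos 298.8° = 0.482, so f = (1 − 0.482)/2 = 0.259, so 26%.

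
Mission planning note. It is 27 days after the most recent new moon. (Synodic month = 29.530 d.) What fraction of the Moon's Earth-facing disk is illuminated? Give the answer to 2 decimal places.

The Moon has covered 27/29.530 of its cycle, so θ ≈ 360° × 27/29.530 = 329.2°.
cos 329.2° = 0.859, so f = (1 − 0.859)/2 = 0.071.

0.07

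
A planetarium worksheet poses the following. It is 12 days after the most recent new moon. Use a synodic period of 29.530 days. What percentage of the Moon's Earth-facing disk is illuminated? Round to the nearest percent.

92%

Phase angle: θ = 360°·(12 d)/(29.530 d) = 146.3°.
With cos θ = (-0.832), the lit fraction is (1 − (-0.832))/2 ≈ 0.916, so 92%.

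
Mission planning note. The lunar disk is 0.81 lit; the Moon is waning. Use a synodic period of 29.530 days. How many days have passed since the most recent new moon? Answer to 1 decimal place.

19.0 days

From f = (1 − cos θ)/2: cos θ = 1 − 2×0.81 = -0.620; arccos → 128.3°.
Since the Moon is past full (waning), take the reflex angle: θ = 360° − 128.3° = 231.7°.
At 360°/29.530 d per day, 231.7° corresponds to 19.00 days.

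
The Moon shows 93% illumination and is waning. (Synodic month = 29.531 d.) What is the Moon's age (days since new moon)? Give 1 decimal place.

Invert f = (1 − cos θ)/2 to get cos θ = 1 − 2(0.93) = -0.860, hence θ₀ = arccos -0.860 = 149.3°.
Waning ⇒ past full, so θ = 360° − 149.3° = 210.7°.
That fraction of the synodic month is 210.7/360 × 29.531 d ≈ 17.28 d.

17.3 days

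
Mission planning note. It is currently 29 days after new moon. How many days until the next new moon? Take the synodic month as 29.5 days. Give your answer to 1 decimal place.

One full lunation from the last new moon is 29.5 d; remaining = 29.5 − 29 = 0.500 d.

0.5 days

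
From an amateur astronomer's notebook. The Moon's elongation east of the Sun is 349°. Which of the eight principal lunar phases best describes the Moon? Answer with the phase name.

349° lies in the new moon sector of the 8-phase cycle.

new moon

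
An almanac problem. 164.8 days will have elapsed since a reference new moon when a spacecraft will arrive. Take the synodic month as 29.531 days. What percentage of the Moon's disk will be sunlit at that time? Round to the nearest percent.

94%

164.8/29.531 = 5.581 lunations, so 5 complete cycles and 17.15 d into the next.
Elongation θ = 360° × 17.15/29.531 ≈ 209.0°.
Illuminated fraction = (1 − cos 209.0°)/2 = (1 − (-0.875))/2 ≈ 0.937, so 94%.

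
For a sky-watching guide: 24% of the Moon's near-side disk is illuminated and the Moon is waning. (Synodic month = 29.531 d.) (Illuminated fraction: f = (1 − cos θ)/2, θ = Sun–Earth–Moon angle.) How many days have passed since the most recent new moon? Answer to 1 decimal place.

24.7 days

cos θ = 1 − 2f = 0.520, giving a principal value of 58.7°.
Since the Moon is past full (waning), take the reflex angle: θ = 360° − 58.7° = 301.3°.
That fraction of the synodic month is 301.3/360 × 29.531 d ≈ 24.72 d.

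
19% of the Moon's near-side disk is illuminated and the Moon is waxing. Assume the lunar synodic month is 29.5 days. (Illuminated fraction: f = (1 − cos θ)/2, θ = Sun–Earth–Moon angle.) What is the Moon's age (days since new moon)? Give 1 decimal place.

Invert f = (1 − cos θ)/2 to get cos θ = 1 − 2(0.19) = 0.620, hence θ₀ = arccos 0.620 = 51.7°.
The Moon is waxing (0°–180°), so θ = 51.7° directly.
At 360°/29.5 d per day, 51.7° corresponds to 4.24 days.

4.2 days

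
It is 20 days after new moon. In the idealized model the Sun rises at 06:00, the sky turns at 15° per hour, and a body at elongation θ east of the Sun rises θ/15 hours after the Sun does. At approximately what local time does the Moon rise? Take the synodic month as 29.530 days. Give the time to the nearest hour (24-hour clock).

The Moon has covered 20/29.530 of its cycle, so θ ≈ 360° × 20/29.530 = 243.8°.
The Moon trails the Sun by θ/15 = 243.8/15 ≈ 16.25 hours.
06:00 + 16.25 h ≈ 22:15 → 22:00 to the nearest hour.

22:00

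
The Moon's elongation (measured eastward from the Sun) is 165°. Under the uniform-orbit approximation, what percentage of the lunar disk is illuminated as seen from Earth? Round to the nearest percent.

98%

f = (1 − cos 165°)/2 = (1 − (-0.966))/2 ≈ 0.983, i.e. 98%.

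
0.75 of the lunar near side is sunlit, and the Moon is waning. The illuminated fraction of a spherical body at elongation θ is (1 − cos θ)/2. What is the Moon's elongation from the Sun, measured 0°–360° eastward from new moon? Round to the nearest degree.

240°

Invert f = (1 − cos θ)/2 to get cos θ = 1 − 2(0.75) = -0.500, hence θ₀ = arccos -0.500 = 120.0°.
Since the Moon is past full (waning), take the reflex angle: θ = 360° − 120.0° = 240.0°.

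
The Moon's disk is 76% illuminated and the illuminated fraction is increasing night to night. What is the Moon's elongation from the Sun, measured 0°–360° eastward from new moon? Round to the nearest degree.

121°

From f = (1 − cos θ)/2: cos θ = 1 − 2×0.76 = -0.520; arccos → 121.3°.
Waxing ⇒ before full, so θ = 121.3°.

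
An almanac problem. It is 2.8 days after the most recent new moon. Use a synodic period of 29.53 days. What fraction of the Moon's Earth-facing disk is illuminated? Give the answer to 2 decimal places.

Phase angle: θ = 360°·(2.8 d)/(29.53 d) = 34.1°.
Illuminated fraction = (1 − cos 34.1°)/2 = (1 − 0.828)/2 ≈ 0.086.

0.09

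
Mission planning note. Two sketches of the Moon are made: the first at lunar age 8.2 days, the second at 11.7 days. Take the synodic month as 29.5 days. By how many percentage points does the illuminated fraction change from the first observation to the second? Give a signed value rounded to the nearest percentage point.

+31 pp

θ₁ = 360° × 8.2/29.5 = 100.1°, f₁ = (1 − cos θ₁)/2 = 0.587.
θ₂ = 360° × 11.7/29.5 = 142.8°, f₂ = (1 − cos θ₂)/2 = 0.898.
Change = f₂ − f₁ = +0.311 → +31 percentage points.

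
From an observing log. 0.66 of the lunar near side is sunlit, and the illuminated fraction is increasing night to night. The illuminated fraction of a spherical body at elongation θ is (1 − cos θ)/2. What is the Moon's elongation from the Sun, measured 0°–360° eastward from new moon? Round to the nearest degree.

Invert f = (1 − cos θ)/2 to get cos θ = 1 − 2(0.66) = -0.320, hence θ₀ = arccos -0.320 = 108.7°.
The Moon is waxing (0°–180°), so θ = 108.7° directly.

109°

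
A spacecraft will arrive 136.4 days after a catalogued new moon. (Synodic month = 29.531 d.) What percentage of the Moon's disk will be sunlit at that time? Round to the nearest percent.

87%

136.4/29.531 = 4.619 lunations, so 4 complete cycles and 18.28 d into the next.
The Moon has covered 18.28/29.531 of its cycle, so θ ≈ 360° × 18.28/29.531 = 222.8°.
cos 222.8° = (-0.734), so f = (1 − (-0.734))/2 = 0.867, so 87%.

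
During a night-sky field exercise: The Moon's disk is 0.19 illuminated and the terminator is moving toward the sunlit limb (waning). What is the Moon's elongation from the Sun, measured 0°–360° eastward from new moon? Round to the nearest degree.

cos θ = 1 − 2f = 0.620, giving a principal value of 51.7°.
Since the Moon is past full (waning), take the reflex angle: θ = 360° − 51.7° = 308.3°.

308°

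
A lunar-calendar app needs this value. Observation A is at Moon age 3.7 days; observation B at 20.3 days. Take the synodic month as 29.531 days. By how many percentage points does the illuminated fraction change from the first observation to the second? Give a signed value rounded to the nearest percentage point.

+54 pp

First observation: θ = 360°·3.7/29.531 = 45.1°, so f = 0.147.
Second observation: θ = 247.5°, f = 0.692.
Δf = 0.692 − 0.147 = +0.544, i.e. +54 pp.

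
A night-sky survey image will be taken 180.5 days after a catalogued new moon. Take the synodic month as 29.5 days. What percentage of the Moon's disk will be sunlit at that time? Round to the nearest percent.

180.5/29.5 = 6.119 lunations, so 6 complete cycles and 3.50 d into the next.
Phase angle: θ = 360°·(3.50 d)/(29.5 d) = 42.7°.
cos 42.7° = 0.735, so f = (1 − 0.735)/2 = 0.133, so 13%.

13%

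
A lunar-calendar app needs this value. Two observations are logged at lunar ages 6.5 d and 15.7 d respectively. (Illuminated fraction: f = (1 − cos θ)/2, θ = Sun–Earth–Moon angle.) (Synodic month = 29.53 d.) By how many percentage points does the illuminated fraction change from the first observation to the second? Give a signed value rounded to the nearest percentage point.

First observation: θ = 360°·6.5/29.53 = 79.2°, so f = 0.407.
Second observation: θ = 191.4°, f = 0.990.
Δf = 0.990 − 0.407 = +0.583, i.e. +58 pp.

+58 percentage points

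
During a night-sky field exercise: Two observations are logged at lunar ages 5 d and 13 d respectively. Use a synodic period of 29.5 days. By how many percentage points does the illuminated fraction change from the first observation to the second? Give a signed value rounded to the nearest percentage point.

+71 pp

First observation: θ = 360°·5/29.5 = 61.0°, so f = 0.258.
Second observation: θ = 158.6°, f = 0.966.
Δf = 0.966 − 0.258 = +0.708, i.e. +71 pp.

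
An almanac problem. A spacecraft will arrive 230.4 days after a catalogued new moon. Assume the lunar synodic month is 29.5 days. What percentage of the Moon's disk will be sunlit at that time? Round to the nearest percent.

32%

230.4/29.5 = 7.810 lunations, so 7 complete cycles and 23.90 d into the next.
Elongation θ = 360° × 23.90/29.5 ≈ 291.7°.
With cos θ = 0.369, the lit fraction is (1 − 0.369)/2 ≈ 0.315, so 32%.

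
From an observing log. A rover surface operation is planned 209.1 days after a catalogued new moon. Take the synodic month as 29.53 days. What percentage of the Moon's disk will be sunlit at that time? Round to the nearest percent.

209.1/29.53 = 7.081 lunations, so 7 complete cycles and 2.39 d into the next.
The Moon has covered 2.39/29.53 of its cycle, so θ ≈ 360° × 2.39/29.53 = 29.1°.
Illuminated fraction = (1 − cos 29.1°)/2 = (1 − 0.873)/2 ≈ 0.063, so 6%.

6%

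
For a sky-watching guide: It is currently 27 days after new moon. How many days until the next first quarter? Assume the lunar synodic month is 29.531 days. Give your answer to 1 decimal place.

First quarter is 0.25 of the way through the cycle: age 0.25 × 29.531 = 7.383 d.
This lunation's first quarter (7.383 d) has passed, so add one period: 36.914 − 27 = 9.914 days.

9.9 days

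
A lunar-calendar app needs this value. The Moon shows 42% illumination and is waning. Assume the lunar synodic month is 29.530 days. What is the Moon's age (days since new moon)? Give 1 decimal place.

22.9 days

From f = (1 − cos θ)/2: cos θ = 1 − 2×0.42 = 0.160; arccos → 80.8°.
Waning ⇒ past full, so θ = 360° − 80.8° = 279.2°.
Age = 29.530 × 279.2°/360° ≈ 22.90 days.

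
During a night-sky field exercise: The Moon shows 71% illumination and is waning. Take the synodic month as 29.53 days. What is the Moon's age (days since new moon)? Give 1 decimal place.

20.1 days

Invert f = (1 − cos θ)/2 to get cos θ = 1 − 2(0.71) = -0.420, hence θ₀ = arccos -0.420 = 114.8°.
A waning Moon lies in 180°–360°, so θ = 360° − 114.8° = 245.2°.
That fraction of the synodic month is 245.2/360 × 29.53 d ≈ 20.11 d.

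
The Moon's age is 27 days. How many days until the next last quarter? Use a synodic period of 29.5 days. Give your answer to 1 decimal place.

Last quarter occurs at elongation 270°, i.e. at age 29.5 × 270/360 = 22.125 d.
Already past this cycle's last quarter; the next is at 22.125 + 29.5 = 51.625 d, so 51.625 − 27 = 24.625 days.

24.6 days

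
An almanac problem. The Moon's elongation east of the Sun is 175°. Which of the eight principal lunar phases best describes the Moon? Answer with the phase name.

full moon

175° lies in the full moon sector of the 8-phase cycle.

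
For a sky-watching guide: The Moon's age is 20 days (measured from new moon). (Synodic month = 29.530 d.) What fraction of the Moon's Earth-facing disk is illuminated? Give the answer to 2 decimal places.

0.72

Elongation θ = 360° × 20/29.530 ≈ 243.8°.
With cos θ = (-0.441), the lit fraction is (1 − (-0.441))/2 ≈ 0.721.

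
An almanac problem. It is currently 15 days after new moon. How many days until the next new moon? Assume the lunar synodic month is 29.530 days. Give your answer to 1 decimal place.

The next new moon completes the synodic month: 29.530 − 15 = 14.530 days.

14.5 days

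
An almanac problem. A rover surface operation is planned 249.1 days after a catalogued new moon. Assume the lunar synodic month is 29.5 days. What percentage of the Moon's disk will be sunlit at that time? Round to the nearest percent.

97%

249.1 d spans 8 complete synodic months (8 × 29.5 = 236.00 d) plus 13.10 d.
Elongation θ = 360° × 13.10/29.5 ≈ 159.9°.
cos 159.9° = (-0.939), so f = (1 − (-0.939))/2 = 0.969, so 97%.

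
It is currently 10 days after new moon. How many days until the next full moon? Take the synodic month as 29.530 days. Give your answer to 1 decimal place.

4.8 days

Full moon is 0.5 of the way through the cycle: age 0.5 × 29.530 = 14.765 d.
That is 14.765 − 10 = 4.765 days ahead.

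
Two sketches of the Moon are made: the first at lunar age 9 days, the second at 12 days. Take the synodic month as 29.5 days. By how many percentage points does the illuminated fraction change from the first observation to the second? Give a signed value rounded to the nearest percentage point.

θ₁ = 360° × 9/29.5 = 109.8°, f₁ = (1 − cos θ₁)/2 = 0.670.
θ₂ = 360° × 12/29.5 = 146.4°, f₂ = (1 − cos θ₂)/2 = 0.917.
Change = f₂ − f₁ = +0.247 → +25 percentage points.

+25 percentage points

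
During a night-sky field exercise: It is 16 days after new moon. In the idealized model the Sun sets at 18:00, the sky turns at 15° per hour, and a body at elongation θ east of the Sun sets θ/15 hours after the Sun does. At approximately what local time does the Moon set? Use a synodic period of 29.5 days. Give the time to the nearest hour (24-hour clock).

07:00

Phase angle: θ = 360°·(16 d)/(29.5 d) = 195.3°.
At 15° of sky rotation per hour, 195.3° corresponds to a 13.02 h lag.
18:00 + 13.02 h ≈ 07:01 → 07:00 to the nearest hour.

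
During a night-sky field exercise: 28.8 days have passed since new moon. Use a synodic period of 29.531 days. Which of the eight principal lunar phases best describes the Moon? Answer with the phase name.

new moon

At 28.8/29.531 of the cycle, θ ≈ 351° — the new moon range.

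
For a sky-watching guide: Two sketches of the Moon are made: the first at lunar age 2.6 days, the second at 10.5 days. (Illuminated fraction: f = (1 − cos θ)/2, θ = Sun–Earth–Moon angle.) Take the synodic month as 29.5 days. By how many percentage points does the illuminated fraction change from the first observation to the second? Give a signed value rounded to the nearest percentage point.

+73 percentage points

First observation: θ = 360°·2.6/29.5 = 31.7°, so f = 0.075.
Second observation: θ = 128.1°, f = 0.809.
Δf = 0.809 − 0.075 = +0.734, i.e. +73 pp.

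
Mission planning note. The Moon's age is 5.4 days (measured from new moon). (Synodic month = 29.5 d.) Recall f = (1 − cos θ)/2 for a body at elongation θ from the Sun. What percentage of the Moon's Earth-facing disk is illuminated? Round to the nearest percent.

Phase angle: θ = 360°·(5.4 d)/(29.5 d) = 65.9°.
cos 65.9° = 0.408, so f = (1 − 0.408)/2 = 0.296, so 30%.

30%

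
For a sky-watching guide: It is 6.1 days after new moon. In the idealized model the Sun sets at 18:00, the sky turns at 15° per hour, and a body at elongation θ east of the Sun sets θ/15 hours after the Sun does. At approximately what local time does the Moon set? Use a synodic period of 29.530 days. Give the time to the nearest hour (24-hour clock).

23:00

The Moon has covered 6.1/29.530 of its cycle, so θ ≈ 360° × 6.1/29.530 = 74.4°.
The Moon trails the Sun by θ/15 = 74.4/15 ≈ 4.96 hours.
18:00 + 4.96 h ≈ 22:57 → 23:00 to the nearest hour.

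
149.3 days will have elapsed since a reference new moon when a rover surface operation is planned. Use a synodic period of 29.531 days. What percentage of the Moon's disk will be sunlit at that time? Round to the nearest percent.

Reduce mod P: 149.3 − 5×29.531 = 1.65 d into the current lunation.
The Moon has covered 1.65/29.531 of its cycle, so θ ≈ 360° × 1.65/29.531 = 20.1°.
With cos θ = 0.939, the lit fraction is (1 − 0.939)/2 ≈ 0.030, so 3%.

3%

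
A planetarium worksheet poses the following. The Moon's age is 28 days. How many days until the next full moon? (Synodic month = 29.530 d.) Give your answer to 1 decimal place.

16.3 days

Full moon occurs at elongation 180°, i.e. at age 29.530 × 180/360 = 14.765 d.
This lunation's full moon (14.765 d) has passed, so add one period: 44.295 − 28 = 16.295 days.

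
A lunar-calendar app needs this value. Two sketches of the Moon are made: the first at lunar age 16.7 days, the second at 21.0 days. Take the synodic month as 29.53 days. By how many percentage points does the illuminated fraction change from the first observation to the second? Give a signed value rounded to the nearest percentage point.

-34 pp

θ₁ = 360° × 16.7/29.53 = 203.6°, f₁ = (1 − cos θ₁)/2 = 0.958.
θ₂ = 360° × 21.0/29.53 = 256.0°, f₂ = (1 − cos θ₂)/2 = 0.621.
Change = f₂ − f₁ = -0.337 → -34 percentage points.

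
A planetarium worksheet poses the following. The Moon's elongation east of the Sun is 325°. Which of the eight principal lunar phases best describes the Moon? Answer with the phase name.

325° lies in the waning crescent sector of the 8-phase cycle.

waning crescent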